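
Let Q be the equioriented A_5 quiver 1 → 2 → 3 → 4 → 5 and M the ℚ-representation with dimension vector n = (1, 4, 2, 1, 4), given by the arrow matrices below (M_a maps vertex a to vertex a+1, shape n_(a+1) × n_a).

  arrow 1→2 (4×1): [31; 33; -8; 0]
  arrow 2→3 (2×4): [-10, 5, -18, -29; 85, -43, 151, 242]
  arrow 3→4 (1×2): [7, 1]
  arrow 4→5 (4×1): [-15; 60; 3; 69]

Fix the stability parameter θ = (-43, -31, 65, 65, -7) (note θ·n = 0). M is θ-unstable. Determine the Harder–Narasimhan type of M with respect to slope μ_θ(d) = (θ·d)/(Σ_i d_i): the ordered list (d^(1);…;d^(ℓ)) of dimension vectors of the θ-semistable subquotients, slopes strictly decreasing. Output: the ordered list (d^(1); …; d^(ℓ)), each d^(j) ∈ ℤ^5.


Interval decomposition of M: I[1,5], I[2,2]^2, I[2,3], I[5,5]^3.
HN type (ℓ=5): μ^(1)=65; μ^(2)=41; μ^(3)=-7; μ^(4)=-31; μ^(5)=-43

((0, 0, 1, 0, 0); (0, 0, 1, 1, 1); (0, 0, 0, 0, 3); (0, 4, 0, 0, 0); (1, 0, 0, 0, 0))


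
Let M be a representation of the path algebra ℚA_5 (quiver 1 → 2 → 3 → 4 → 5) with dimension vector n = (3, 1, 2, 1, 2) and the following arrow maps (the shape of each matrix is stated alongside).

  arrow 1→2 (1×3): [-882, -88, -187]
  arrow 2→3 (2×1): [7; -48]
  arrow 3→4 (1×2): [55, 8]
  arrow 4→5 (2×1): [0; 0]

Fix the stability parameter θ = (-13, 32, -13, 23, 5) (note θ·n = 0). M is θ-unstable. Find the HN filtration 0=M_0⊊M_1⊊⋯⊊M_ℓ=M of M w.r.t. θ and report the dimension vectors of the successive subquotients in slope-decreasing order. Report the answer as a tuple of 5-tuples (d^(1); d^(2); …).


Barcode: M ≅ I[1,1]^2, I[1,4], I[3,3], I[5,5]^2. HN layers by μ_θ (4 steps, strictly decreasing):
  μ^(1)=23; μ^(2)=19/2; μ^(3)=5; μ^(4)=-13

((0, 0, 0, 1, 0); (0, 1, 1, 0, 0); (0, 0, 0, 0, 2); (3, 0, 1, 0, 0))


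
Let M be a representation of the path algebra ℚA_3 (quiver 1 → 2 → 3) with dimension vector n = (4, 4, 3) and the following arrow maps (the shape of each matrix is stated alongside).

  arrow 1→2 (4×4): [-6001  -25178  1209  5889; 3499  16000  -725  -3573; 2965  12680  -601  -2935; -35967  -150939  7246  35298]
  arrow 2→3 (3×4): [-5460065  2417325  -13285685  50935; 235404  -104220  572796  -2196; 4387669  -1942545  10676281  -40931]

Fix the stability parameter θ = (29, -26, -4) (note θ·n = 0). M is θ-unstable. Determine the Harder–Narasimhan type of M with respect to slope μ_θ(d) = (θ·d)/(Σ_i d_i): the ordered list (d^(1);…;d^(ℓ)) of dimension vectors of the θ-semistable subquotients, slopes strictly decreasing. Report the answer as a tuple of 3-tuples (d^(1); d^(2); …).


Via rank(M_{q-1}∘⋯∘M_p): M ≅ I[1,2]^3, I[1,3], I[3,3]^2.
μ_θ-semistable layers: μ^(1)=3/2; μ^(2)=-1/3; μ^(3)=-4

((3, 3, 0); (1, 1, 1); (0, 0, 2))


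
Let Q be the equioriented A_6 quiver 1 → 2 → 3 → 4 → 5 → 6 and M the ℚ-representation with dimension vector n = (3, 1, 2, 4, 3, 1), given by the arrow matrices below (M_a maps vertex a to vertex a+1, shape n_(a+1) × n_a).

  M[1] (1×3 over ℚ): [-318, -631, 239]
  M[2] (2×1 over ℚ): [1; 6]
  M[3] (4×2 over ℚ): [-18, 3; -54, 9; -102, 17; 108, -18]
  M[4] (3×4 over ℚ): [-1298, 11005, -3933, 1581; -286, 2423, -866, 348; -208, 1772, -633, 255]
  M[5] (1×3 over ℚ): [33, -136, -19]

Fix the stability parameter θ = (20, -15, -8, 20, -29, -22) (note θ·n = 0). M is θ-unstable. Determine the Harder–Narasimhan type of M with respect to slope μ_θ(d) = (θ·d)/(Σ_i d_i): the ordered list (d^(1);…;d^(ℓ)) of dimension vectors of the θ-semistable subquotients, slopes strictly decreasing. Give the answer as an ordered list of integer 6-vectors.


Via rank(M_{q-1}∘⋯∘M_p): M ≅ I[1,1]^2, I[1,3], I[3,6], I[4,4]^2, I[4,5], I[5,5].
μ_θ-semistable layers: μ^(1)=20; μ^(2)=-1; μ^(3)=-9/2; μ^(4)=-39/4; μ^(5)=-29

((2, 0, 0, 2, 0, 0); (1, 1, 1, 0, 0, 0); (0, 0, 0, 1, 1, 0); (0, 0, 1, 1, 1, 1); (0, 0, 0, 0, 1, 0))


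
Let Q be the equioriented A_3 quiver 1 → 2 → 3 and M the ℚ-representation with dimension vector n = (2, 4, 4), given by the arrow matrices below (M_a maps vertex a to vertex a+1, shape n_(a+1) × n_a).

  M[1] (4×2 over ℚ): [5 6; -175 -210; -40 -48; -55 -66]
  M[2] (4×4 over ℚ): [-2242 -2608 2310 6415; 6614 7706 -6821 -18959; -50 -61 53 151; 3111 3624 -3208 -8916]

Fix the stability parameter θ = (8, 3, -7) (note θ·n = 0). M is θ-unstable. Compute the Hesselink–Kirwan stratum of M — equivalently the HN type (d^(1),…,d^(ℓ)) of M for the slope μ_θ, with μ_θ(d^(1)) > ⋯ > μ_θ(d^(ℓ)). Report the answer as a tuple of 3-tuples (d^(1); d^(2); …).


Barcode: M ≅ I[1,1], I[1,3], I[2,3]^3. HN layers by μ_θ (3 steps, strictly decreasing):
  μ^(1)=8; μ^(2)=4/3; μ^(3)=-2

((1, 0, 0); (1, 1, 1); (0, 3, 3))


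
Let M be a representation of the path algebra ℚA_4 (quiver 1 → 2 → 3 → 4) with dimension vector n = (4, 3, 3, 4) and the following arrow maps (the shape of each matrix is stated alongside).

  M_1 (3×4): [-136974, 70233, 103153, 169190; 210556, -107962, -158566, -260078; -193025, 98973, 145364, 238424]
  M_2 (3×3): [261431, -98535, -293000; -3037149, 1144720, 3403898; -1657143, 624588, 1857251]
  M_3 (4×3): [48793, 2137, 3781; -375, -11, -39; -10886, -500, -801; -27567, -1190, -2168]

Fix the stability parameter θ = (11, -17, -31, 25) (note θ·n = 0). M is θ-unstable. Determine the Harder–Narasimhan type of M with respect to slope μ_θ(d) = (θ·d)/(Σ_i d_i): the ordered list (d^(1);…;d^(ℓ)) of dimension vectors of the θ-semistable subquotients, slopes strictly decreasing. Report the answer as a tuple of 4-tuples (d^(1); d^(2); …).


Interval decomposition of M: I[1,1], I[1,4]^3, I[4,4].
HN type (ℓ=3): μ^(1)=25; μ^(2)=11; μ^(3)=-37/3

((0, 0, 0, 4); (1, 0, 0, 0); (3, 3, 3, 0))


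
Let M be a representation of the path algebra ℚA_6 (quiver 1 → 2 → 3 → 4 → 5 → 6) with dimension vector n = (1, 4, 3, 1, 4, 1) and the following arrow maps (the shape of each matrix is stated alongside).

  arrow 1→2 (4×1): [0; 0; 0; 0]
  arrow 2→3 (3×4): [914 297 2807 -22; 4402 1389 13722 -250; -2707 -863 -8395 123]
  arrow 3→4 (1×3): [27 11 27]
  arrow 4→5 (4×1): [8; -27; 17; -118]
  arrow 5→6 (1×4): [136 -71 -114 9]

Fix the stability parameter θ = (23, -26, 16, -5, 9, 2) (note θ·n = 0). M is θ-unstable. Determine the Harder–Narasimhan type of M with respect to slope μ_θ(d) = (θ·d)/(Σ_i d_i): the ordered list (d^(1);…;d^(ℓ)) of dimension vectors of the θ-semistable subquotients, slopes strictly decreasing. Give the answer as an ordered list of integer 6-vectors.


Interval decomposition of M: I[1,1], I[2,2], I[2,3]^2, I[2,6], I[5,5]^3.
HN type (ℓ=5): μ^(1)=23; μ^(2)=16; μ^(3)=9; μ^(4)=11/2; μ^(5)=-26

((1, 0, 0, 0, 0, 0); (0, 0, 2, 0, 0, 0); (0, 0, 0, 0, 3, 0); (0, 0, 1, 1, 1, 1); (0, 4, 0, 0, 0, 0))


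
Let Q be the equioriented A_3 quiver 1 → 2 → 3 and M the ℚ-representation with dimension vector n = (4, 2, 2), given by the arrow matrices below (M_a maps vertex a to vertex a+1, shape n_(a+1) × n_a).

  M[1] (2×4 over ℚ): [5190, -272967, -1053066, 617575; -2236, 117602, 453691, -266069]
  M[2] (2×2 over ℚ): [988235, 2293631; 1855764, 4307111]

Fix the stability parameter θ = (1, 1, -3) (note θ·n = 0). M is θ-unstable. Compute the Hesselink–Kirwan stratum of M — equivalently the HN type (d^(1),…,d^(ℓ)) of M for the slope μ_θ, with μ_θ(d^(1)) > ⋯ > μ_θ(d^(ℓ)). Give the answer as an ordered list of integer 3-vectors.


Barcode: M ≅ I[1,1]^2, I[1,3]^2. HN layers by μ_θ (2 steps, strictly decreasing):
  μ^(1)=1; μ^(2)=-1/3

((2, 0, 0); (2, 2, 2))


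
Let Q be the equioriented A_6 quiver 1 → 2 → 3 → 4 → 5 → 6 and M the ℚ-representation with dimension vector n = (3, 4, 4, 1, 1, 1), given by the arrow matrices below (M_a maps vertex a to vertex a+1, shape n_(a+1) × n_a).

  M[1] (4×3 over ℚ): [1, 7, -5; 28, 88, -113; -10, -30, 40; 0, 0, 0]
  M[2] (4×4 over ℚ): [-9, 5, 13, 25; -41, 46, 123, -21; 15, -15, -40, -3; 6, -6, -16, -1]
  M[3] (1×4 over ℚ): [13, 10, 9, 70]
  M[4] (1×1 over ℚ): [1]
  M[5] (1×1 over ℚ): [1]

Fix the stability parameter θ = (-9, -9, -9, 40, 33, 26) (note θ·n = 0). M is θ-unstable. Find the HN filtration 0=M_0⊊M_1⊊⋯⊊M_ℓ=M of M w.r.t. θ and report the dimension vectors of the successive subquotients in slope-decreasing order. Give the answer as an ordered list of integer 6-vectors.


Via rank(M_{q-1}∘⋯∘M_p): M ≅ I[1,1], I[1,3], I[1,6], I[2,3]^2.
μ_θ-semistable layers: μ^(1)=33; μ^(2)=-9

((0, 0, 0, 1, 1, 1); (3, 4, 4, 0, 0, 0))


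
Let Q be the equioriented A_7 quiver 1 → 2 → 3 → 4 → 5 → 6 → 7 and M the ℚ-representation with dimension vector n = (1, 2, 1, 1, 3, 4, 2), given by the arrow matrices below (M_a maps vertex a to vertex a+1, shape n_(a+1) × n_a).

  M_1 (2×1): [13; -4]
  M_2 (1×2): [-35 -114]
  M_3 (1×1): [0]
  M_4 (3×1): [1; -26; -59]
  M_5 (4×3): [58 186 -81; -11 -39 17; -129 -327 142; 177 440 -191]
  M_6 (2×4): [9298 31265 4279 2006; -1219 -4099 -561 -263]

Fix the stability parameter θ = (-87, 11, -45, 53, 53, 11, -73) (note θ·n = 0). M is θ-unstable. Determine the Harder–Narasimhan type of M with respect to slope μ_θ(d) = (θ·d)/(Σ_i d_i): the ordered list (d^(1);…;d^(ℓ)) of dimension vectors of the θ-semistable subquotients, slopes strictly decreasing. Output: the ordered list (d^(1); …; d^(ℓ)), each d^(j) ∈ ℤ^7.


Interval decomposition of M: I[1,3], I[2,2], I[4,7], I[5,6], I[5,7], I[6,6].
HN type (ℓ=5): μ^(1)=32; μ^(2)=11; μ^(3)=-3; μ^(4)=-17; μ^(5)=-87

((0, 0, 0, 0, 1, 1, 0); (0, 1, 0, 1, 1, 2, 1); (0, 0, 0, 0, 1, 1, 1); (0, 1, 1, 0, 0, 0, 0); (1, 0, 0, 0, 0, 0, 0))


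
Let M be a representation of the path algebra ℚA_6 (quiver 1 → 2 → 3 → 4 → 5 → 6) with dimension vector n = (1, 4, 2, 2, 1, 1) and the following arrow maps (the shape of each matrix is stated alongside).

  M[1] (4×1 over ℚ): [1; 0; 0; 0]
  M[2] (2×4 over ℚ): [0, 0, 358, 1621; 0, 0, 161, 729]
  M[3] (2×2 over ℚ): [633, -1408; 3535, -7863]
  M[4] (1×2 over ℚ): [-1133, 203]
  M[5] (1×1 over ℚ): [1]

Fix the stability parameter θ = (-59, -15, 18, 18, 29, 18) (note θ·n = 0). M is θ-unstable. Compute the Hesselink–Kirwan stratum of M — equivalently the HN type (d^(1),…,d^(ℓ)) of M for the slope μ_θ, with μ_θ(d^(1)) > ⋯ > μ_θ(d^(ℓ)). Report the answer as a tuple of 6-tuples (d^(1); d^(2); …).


Interval decomposition of M: I[1,2], I[2,2], I[2,4], I[2,6].
HN type (ℓ=4): μ^(1)=47/2; μ^(2)=18; μ^(3)=-15; μ^(4)=-59

((0, 0, 0, 0, 1, 1); (0, 0, 2, 2, 0, 0); (0, 4, 0, 0, 0, 0); (1, 0, 0, 0, 0, 0))


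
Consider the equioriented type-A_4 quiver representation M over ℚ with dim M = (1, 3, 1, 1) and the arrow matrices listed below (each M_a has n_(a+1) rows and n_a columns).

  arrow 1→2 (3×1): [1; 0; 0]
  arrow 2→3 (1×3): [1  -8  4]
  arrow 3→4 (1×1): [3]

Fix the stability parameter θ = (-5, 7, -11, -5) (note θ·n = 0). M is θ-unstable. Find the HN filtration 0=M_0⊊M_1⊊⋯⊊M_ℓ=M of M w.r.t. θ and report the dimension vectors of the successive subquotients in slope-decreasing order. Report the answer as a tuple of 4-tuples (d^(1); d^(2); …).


Barcode: M ≅ I[1,4], I[2,2]^2. HN layers by μ_θ (3 steps, strictly decreasing):
  μ^(1)=7; μ^(2)=-3; μ^(3)=-5

((0, 2, 0, 0); (0, 1, 1, 1); (1, 0, 0, 0))


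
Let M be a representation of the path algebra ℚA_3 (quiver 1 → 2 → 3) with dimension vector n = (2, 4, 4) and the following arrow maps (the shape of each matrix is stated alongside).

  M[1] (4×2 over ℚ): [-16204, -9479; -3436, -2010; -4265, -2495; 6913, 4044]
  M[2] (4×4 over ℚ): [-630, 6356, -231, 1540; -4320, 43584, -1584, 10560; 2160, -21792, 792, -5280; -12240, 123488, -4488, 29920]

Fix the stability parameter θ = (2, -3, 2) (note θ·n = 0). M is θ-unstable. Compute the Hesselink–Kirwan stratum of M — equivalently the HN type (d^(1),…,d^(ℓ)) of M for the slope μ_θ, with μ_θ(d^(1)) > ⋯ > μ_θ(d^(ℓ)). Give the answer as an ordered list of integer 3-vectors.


Barcode: M ≅ I[1,2], I[1,3], I[2,2]^2, I[3,3]^3. HN layers by μ_θ (3 steps, strictly decreasing):
  μ^(1)=2; μ^(2)=-1/2; μ^(3)=-3

((0, 0, 4); (2, 2, 0); (0, 2, 0))


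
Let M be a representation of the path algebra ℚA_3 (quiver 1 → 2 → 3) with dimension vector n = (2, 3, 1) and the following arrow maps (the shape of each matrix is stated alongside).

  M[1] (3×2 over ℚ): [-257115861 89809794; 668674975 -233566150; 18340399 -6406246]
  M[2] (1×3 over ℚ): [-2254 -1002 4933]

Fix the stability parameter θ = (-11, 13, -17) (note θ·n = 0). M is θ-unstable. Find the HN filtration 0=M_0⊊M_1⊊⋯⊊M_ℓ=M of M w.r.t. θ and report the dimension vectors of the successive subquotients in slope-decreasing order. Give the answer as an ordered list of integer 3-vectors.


Barcode: M ≅ I[1,1], I[1,3], I[2,2]^2. HN layers by μ_θ (3 steps, strictly decreasing):
  μ^(1)=13; μ^(2)=-2; μ^(3)=-11

((0, 2, 0); (0, 1, 1); (2, 0, 0))


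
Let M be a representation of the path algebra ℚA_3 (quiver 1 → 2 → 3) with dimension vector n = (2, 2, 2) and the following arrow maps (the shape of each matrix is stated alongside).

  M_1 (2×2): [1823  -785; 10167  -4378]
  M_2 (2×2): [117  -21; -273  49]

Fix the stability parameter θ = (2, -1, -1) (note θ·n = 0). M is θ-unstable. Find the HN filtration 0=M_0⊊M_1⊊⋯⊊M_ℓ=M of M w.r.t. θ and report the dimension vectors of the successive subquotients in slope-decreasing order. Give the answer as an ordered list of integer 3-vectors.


Via rank(M_{q-1}∘⋯∘M_p): M ≅ I[1,2], I[1,3], I[3,3].
μ_θ-semistable layers: μ^(1)=1/2; μ^(2)=0; μ^(3)=-1

((1, 1, 0); (1, 1, 1); (0, 0, 1))


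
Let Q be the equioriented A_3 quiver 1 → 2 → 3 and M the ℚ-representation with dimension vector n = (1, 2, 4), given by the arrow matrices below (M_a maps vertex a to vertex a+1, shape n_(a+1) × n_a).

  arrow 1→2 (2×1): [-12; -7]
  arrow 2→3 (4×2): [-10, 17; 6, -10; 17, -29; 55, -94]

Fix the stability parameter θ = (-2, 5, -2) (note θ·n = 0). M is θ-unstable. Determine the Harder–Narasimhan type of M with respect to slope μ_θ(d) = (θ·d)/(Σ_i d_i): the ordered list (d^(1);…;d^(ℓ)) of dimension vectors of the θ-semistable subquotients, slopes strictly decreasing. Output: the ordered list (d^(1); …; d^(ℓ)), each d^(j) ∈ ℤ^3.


Interval decomposition of M: I[1,3], I[2,3], I[3,3]^2.
HN type (ℓ=2): μ^(1)=3/2; μ^(2)=-2

((0, 2, 2); (1, 0, 2))


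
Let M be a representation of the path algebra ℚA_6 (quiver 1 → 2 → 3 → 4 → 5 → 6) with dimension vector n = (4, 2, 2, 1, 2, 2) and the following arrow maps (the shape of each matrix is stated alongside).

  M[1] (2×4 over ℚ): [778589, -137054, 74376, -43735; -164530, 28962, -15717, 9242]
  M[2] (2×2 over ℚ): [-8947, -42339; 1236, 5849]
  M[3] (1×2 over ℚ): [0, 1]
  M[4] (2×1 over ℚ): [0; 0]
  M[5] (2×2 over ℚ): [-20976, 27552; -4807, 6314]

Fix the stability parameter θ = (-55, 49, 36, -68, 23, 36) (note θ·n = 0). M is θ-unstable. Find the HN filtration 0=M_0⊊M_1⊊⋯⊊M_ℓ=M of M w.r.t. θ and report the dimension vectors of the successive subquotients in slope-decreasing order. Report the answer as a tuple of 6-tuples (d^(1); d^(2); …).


Interval decomposition of M: I[1,1]^2, I[1,3], I[1,4], I[5,5], I[5,6], I[6,6].
HN type (ℓ=5): μ^(1)=85/2; μ^(2)=36; μ^(3)=23; μ^(4)=17/3; μ^(5)=-55

((0, 1, 1, 0, 0, 0); (0, 0, 0, 0, 0, 2); (0, 0, 0, 0, 2, 0); (0, 1, 1, 1, 0, 0); (4, 0, 0, 0, 0, 0))


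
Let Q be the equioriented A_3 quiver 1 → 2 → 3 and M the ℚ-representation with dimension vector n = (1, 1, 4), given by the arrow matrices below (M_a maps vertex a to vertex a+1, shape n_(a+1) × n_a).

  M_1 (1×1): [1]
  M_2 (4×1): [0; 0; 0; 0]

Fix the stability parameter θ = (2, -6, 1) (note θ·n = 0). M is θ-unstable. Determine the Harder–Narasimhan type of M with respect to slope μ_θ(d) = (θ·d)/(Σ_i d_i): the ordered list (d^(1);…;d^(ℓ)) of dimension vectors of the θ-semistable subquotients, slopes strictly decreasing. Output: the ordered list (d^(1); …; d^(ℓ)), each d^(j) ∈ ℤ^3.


Via rank(M_{q-1}∘⋯∘M_p): M ≅ I[1,2], I[3,3]^4.
μ_θ-semistable layers: μ^(1)=1; μ^(2)=-2

((0, 0, 4); (1, 1, 0))


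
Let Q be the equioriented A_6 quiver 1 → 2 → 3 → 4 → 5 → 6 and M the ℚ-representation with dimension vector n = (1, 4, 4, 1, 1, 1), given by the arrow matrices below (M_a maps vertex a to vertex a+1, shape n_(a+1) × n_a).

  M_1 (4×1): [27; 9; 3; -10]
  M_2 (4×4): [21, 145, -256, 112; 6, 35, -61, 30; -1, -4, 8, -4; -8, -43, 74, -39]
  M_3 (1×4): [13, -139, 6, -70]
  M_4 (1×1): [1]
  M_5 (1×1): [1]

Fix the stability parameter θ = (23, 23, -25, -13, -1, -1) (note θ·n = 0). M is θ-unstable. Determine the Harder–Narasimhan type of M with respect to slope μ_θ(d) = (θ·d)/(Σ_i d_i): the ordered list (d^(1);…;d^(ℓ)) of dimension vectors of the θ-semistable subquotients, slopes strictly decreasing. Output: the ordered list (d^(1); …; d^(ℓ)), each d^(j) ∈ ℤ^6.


Via rank(M_{q-1}∘⋯∘M_p): M ≅ I[1,6], I[2,3]^3.
μ_θ-semistable layers: μ^(1)=1; μ^(2)=-1

((1, 1, 1, 1, 1, 1); (0, 3, 3, 0, 0, 0))


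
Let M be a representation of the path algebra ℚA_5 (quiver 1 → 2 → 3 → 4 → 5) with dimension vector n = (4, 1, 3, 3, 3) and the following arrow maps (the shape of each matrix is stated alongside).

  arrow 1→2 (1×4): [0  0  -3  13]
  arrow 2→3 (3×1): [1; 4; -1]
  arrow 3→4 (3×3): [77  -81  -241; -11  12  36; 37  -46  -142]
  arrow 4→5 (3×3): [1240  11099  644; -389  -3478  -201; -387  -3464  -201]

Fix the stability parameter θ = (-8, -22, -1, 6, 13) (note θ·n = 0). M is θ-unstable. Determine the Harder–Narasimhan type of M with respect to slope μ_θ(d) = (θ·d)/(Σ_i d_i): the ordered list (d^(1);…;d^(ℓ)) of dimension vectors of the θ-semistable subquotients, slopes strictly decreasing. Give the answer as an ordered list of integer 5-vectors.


Via rank(M_{q-1}∘⋯∘M_p): M ≅ I[1,1]^3, I[1,5], I[3,5]^2.
μ_θ-semistable layers: μ^(1)=13; μ^(2)=6; μ^(3)=-1; μ^(4)=-8; μ^(5)=-15

((0, 0, 0, 0, 3); (0, 0, 0, 3, 0); (0, 0, 3, 0, 0); (3, 0, 0, 0, 0); (1, 1, 0, 0, 0))


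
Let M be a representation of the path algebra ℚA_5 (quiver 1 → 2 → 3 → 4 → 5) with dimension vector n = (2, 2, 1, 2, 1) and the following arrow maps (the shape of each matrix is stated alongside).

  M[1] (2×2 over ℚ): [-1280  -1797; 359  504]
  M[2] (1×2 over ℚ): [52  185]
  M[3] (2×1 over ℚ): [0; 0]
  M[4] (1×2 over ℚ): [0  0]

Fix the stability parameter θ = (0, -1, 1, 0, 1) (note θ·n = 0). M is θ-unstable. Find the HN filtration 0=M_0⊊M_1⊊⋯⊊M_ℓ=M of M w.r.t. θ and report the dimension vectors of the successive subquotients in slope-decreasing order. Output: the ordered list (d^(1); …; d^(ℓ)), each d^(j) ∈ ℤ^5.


Via rank(M_{q-1}∘⋯∘M_p): M ≅ I[1,2], I[1,3], I[4,4]^2, I[5,5].
μ_θ-semistable layers: μ^(1)=1; μ^(2)=0; μ^(3)=-1/2

((0, 0, 1, 0, 1); (0, 0, 0, 2, 0); (2, 2, 0, 0, 0))


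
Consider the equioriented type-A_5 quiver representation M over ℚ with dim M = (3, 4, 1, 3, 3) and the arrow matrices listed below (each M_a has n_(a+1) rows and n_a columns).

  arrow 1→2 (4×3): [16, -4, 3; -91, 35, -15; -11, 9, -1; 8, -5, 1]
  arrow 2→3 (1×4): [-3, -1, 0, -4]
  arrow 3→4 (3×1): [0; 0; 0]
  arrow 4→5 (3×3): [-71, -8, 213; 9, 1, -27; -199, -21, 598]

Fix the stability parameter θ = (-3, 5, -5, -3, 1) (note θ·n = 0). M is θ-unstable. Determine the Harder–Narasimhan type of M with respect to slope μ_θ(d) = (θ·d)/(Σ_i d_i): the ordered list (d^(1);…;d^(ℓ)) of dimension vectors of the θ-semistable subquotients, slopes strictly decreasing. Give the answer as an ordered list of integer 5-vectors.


Interval decomposition of M: I[1,2]^2, I[1,3], I[2,2], I[4,5]^3.
HN type (ℓ=4): μ^(1)=5; μ^(2)=1; μ^(3)=0; μ^(4)=-3

((0, 3, 0, 0, 0); (0, 0, 0, 0, 3); (0, 1, 1, 0, 0); (3, 0, 0, 3, 0))


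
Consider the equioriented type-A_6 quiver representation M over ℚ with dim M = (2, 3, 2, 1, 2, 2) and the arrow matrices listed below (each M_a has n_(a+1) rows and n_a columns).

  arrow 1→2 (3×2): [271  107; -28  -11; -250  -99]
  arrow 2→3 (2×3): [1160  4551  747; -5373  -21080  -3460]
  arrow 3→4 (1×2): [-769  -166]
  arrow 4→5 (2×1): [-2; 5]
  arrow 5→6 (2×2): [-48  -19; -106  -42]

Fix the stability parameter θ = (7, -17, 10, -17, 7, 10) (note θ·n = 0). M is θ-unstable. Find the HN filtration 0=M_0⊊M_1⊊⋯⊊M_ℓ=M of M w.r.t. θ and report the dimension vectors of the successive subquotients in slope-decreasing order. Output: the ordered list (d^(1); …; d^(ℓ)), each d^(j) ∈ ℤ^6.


Via rank(M_{q-1}∘⋯∘M_p): M ≅ I[1,3], I[1,6], I[2,2], I[5,6].
μ_θ-semistable layers: μ^(1)=10; μ^(2)=7; μ^(3)=-7/2; μ^(4)=-5; μ^(5)=-17

((0, 0, 1, 0, 0, 2); (0, 0, 0, 0, 2, 0); (0, 0, 1, 1, 0, 0); (2, 2, 0, 0, 0, 0); (0, 1, 0, 0, 0, 0))


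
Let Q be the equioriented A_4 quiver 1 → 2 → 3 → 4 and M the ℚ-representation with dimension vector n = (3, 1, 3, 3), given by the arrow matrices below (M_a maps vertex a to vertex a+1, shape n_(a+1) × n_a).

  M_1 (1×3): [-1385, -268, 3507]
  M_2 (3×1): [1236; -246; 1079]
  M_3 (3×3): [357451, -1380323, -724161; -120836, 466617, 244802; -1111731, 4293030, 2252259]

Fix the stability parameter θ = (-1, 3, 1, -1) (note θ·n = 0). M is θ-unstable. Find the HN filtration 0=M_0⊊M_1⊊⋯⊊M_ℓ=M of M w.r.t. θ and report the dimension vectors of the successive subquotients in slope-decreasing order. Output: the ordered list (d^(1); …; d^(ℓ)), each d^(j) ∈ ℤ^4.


Interval decomposition of M: I[1,1]^2, I[1,4], I[3,3], I[3,4], I[4,4].
HN type (ℓ=3): μ^(1)=1; μ^(2)=0; μ^(3)=-1

((0, 1, 2, 1); (0, 0, 1, 1); (3, 0, 0, 1))


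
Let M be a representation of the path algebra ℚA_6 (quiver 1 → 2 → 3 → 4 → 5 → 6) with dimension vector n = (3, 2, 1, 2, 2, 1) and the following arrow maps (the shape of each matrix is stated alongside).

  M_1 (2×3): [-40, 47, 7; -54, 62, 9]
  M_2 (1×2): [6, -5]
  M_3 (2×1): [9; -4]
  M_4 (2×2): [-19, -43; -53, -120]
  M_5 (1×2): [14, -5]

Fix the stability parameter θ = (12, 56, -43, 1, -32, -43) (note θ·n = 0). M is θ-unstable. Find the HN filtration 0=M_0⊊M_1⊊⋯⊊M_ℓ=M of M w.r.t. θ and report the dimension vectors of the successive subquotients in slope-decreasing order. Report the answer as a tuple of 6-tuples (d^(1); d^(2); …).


Via rank(M_{q-1}∘⋯∘M_p): M ≅ I[1,1], I[1,2], I[1,6], I[4,5].
μ_θ-semistable layers: μ^(1)=56; μ^(2)=12; μ^(3)=-49/6; μ^(4)=-31/2

((0, 1, 0, 0, 0, 0); (2, 0, 0, 0, 0, 0); (1, 1, 1, 1, 1, 1); (0, 0, 0, 1, 1, 0))


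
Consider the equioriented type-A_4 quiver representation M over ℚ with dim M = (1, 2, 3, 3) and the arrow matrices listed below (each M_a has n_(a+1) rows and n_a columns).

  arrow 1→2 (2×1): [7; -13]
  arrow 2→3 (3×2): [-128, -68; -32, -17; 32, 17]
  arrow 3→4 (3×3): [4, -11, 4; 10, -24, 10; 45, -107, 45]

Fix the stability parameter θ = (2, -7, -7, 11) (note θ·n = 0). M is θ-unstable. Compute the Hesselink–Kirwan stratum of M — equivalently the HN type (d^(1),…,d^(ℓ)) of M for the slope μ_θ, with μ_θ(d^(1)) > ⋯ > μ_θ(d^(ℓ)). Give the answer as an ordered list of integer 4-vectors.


Barcode: M ≅ I[1,4], I[2,2], I[3,3], I[3,4], I[4,4]. HN layers by μ_θ (3 steps, strictly decreasing):
  μ^(1)=11; μ^(2)=-4; μ^(3)=-7

((0, 0, 0, 3); (1, 1, 1, 0); (0, 1, 2, 0))


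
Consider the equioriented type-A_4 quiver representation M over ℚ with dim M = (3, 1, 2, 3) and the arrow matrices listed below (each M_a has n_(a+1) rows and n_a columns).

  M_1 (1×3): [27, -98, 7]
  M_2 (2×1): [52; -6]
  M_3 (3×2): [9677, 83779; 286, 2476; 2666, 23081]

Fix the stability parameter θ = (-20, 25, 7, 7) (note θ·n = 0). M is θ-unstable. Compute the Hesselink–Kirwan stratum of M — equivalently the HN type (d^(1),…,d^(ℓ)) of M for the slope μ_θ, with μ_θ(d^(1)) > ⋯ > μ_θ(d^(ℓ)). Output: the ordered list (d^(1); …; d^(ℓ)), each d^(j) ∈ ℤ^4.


Via rank(M_{q-1}∘⋯∘M_p): M ≅ I[1,1]^2, I[1,4], I[3,4], I[4,4].
μ_θ-semistable layers: μ^(1)=13; μ^(2)=7; μ^(3)=-20

((0, 1, 1, 1); (0, 0, 1, 2); (3, 0, 0, 0))


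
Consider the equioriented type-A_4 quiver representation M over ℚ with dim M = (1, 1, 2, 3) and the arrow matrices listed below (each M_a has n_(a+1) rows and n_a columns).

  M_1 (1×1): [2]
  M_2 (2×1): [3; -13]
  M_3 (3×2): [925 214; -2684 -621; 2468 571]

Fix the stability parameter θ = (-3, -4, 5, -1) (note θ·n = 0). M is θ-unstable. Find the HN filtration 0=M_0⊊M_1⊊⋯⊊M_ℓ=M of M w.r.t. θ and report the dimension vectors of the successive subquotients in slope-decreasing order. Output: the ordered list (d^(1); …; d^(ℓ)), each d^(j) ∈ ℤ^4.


Barcode: M ≅ I[1,4], I[3,4], I[4,4]. HN layers by μ_θ (3 steps, strictly decreasing):
  μ^(1)=2; μ^(2)=-1; μ^(3)=-7/2

((0, 0, 2, 2); (0, 0, 0, 1); (1, 1, 0, 0))


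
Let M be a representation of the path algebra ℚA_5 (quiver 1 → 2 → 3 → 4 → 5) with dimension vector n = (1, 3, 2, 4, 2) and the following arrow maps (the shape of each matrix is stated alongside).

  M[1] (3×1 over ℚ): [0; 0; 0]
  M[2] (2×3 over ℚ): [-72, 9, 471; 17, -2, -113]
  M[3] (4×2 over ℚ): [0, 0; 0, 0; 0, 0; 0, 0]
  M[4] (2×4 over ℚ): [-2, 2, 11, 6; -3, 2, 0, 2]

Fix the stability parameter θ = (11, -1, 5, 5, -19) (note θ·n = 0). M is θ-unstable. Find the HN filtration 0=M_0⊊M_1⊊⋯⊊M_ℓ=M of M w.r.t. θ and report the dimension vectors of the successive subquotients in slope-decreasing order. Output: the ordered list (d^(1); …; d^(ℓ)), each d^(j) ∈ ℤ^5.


Via rank(M_{q-1}∘⋯∘M_p): M ≅ I[1,1], I[2,2], I[2,3]^2, I[4,4]^2, I[4,5]^2.
μ_θ-semistable layers: μ^(1)=11; μ^(2)=5; μ^(3)=-1; μ^(4)=-7

((1, 0, 0, 0, 0); (0, 0, 2, 2, 0); (0, 3, 0, 0, 0); (0, 0, 0, 2, 2))


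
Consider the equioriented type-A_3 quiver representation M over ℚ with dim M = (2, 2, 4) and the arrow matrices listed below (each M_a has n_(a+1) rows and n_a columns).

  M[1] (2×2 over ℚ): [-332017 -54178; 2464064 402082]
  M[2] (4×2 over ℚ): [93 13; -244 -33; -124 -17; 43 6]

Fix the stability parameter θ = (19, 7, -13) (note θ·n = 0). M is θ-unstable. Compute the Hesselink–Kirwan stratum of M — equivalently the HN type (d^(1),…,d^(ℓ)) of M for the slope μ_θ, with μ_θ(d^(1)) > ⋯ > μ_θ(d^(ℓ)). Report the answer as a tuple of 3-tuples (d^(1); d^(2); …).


Barcode: M ≅ I[1,3]^2, I[3,3]^2. HN layers by μ_θ (2 steps, strictly decreasing):
  μ^(1)=13/3; μ^(2)=-13

((2, 2, 2); (0, 0, 2))


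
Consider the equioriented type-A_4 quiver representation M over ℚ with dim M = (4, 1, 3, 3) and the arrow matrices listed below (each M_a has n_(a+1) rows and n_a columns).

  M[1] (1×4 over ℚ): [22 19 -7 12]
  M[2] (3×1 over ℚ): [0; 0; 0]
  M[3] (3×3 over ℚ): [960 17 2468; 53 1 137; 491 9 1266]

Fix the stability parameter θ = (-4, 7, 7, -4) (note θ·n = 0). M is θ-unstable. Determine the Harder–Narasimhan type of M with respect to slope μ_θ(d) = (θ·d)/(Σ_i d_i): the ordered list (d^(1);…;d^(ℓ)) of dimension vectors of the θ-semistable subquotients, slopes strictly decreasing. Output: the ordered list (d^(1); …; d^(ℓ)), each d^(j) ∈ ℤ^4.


Barcode: M ≅ I[1,1]^3, I[1,2], I[3,4]^3. HN layers by μ_θ (3 steps, strictly decreasing):
  μ^(1)=7; μ^(2)=3/2; μ^(3)=-4

((0, 1, 0, 0); (0, 0, 3, 3); (4, 0, 0, 0))


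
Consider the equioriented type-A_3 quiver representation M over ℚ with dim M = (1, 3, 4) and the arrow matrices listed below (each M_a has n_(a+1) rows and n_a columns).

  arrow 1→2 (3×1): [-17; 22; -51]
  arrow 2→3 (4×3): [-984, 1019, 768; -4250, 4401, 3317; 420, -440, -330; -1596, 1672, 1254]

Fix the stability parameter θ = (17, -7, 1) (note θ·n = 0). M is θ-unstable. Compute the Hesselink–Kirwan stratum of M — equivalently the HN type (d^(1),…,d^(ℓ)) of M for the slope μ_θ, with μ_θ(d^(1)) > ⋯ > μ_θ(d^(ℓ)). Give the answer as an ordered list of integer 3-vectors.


Barcode: M ≅ I[1,3], I[2,2], I[2,3], I[3,3]^2. HN layers by μ_θ (3 steps, strictly decreasing):
  μ^(1)=11/3; μ^(2)=1; μ^(3)=-7

((1, 1, 1); (0, 0, 3); (0, 2, 0))


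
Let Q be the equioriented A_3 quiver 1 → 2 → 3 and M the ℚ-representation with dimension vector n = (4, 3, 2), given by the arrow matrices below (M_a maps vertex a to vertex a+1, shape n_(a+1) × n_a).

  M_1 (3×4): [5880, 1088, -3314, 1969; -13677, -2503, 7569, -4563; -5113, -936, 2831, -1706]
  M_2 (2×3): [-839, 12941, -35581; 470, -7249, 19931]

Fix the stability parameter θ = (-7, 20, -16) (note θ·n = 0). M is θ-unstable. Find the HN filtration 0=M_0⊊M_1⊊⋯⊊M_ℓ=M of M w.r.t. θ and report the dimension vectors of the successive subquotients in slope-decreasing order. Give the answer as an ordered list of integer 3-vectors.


Barcode: M ≅ I[1,1], I[1,2], I[1,3]^2. HN layers by μ_θ (3 steps, strictly decreasing):
  μ^(1)=20; μ^(2)=2; μ^(3)=-7

((0, 1, 0); (0, 2, 2); (4, 0, 0))


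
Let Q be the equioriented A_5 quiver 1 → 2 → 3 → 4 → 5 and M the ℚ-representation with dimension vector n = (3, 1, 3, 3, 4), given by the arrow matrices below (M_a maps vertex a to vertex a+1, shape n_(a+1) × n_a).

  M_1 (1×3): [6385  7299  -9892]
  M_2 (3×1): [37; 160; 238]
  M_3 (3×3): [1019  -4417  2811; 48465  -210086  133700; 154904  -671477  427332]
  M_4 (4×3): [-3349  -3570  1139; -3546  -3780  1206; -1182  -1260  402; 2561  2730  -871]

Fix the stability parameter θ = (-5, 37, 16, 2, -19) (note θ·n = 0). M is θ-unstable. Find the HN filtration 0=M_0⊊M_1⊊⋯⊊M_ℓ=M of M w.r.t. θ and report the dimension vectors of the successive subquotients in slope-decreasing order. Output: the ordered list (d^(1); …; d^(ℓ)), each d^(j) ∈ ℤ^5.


Via rank(M_{q-1}∘⋯∘M_p): M ≅ I[1,1]^2, I[1,5], I[3,4]^2, I[5,5]^3.
μ_θ-semistable layers: μ^(1)=9; μ^(2)=-5; μ^(3)=-19

((0, 1, 3, 3, 1); (3, 0, 0, 0, 0); (0, 0, 0, 0, 3))


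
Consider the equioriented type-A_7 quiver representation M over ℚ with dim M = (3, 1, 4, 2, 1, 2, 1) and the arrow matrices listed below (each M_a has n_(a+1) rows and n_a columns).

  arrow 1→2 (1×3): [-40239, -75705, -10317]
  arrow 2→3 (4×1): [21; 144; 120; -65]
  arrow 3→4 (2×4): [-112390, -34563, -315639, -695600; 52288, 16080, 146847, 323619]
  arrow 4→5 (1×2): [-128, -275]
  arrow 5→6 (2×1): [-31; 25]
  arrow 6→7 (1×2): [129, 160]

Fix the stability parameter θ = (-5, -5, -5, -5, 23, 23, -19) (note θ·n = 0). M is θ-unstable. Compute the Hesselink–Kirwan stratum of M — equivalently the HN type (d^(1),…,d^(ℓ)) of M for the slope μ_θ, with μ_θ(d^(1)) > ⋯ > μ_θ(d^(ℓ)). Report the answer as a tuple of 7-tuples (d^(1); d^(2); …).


Interval decomposition of M: I[1,1]^2, I[1,7], I[3,3]^2, I[3,4], I[6,6].
HN type (ℓ=3): μ^(1)=23; μ^(2)=9; μ^(3)=-5

((0, 0, 0, 0, 0, 1, 0); (0, 0, 0, 0, 1, 1, 1); (3, 1, 4, 2, 0, 0, 0))


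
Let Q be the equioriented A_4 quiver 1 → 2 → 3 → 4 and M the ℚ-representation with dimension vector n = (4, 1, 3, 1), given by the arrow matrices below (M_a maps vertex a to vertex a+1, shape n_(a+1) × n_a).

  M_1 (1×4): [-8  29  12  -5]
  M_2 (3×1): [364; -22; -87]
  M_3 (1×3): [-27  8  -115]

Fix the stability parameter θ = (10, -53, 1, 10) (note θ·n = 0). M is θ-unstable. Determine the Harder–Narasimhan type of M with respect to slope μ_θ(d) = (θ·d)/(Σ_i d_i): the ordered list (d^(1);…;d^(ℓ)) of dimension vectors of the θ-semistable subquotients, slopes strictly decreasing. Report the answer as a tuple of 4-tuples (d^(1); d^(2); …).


Barcode: M ≅ I[1,1]^3, I[1,4], I[3,3]^2. HN layers by μ_θ (3 steps, strictly decreasing):
  μ^(1)=10; μ^(2)=1; μ^(3)=-43/2

((3, 0, 0, 1); (0, 0, 3, 0); (1, 1, 0, 0))


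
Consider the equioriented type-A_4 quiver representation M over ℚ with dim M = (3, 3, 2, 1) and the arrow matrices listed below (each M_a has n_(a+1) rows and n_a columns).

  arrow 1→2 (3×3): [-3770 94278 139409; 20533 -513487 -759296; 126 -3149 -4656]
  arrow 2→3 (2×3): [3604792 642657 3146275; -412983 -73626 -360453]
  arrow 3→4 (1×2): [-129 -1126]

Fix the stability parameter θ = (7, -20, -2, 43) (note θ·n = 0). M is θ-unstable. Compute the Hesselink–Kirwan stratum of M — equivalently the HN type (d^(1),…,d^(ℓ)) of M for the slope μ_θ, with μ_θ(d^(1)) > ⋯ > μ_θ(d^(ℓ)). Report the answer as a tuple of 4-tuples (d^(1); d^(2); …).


Interval decomposition of M: I[1,2], I[1,3], I[1,4].
HN type (ℓ=3): μ^(1)=43; μ^(2)=-2; μ^(3)=-13/2

((0, 0, 0, 1); (0, 0, 2, 0); (3, 3, 0, 0))


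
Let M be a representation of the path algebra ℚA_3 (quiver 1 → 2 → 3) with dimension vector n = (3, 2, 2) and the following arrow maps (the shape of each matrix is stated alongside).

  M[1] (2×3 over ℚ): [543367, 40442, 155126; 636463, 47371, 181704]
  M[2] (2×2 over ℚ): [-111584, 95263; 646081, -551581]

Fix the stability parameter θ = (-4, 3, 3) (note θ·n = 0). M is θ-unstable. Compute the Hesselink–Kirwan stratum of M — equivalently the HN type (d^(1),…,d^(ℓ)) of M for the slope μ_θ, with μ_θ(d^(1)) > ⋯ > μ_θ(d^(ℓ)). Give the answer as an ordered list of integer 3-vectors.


Via rank(M_{q-1}∘⋯∘M_p): M ≅ I[1,1], I[1,3]^2.
μ_θ-semistable layers: μ^(1)=3; μ^(2)=-4

((0, 2, 2); (3, 0, 0))


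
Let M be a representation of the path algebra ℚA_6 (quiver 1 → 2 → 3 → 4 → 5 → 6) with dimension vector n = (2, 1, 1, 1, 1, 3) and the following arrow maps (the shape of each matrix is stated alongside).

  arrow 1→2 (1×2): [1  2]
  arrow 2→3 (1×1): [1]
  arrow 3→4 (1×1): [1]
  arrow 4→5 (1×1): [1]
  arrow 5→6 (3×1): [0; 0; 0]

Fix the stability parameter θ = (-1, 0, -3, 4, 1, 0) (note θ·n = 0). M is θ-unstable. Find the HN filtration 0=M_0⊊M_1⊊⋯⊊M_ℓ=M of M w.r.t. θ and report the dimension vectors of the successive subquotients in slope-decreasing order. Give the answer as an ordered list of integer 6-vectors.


Via rank(M_{q-1}∘⋯∘M_p): M ≅ I[1,1], I[1,5], I[6,6]^3.
μ_θ-semistable layers: μ^(1)=5/2; μ^(2)=0; μ^(3)=-1; μ^(4)=-4/3

((0, 0, 0, 1, 1, 0); (0, 0, 0, 0, 0, 3); (1, 0, 0, 0, 0, 0); (1, 1, 1, 0, 0, 0))


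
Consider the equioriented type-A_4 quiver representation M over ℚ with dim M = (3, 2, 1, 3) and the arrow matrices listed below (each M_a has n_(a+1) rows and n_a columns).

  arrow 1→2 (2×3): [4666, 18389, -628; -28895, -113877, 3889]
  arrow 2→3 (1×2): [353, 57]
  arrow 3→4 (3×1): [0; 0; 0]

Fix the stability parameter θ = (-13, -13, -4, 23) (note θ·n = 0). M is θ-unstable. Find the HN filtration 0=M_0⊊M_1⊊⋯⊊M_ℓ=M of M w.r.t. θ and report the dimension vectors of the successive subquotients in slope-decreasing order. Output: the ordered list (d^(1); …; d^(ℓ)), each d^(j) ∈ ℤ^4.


Barcode: M ≅ I[1,1], I[1,2], I[1,3], I[4,4]^3. HN layers by μ_θ (3 steps, strictly decreasing):
  μ^(1)=23; μ^(2)=-4; μ^(3)=-13

((0, 0, 0, 3); (0, 0, 1, 0); (3, 2, 0, 0))


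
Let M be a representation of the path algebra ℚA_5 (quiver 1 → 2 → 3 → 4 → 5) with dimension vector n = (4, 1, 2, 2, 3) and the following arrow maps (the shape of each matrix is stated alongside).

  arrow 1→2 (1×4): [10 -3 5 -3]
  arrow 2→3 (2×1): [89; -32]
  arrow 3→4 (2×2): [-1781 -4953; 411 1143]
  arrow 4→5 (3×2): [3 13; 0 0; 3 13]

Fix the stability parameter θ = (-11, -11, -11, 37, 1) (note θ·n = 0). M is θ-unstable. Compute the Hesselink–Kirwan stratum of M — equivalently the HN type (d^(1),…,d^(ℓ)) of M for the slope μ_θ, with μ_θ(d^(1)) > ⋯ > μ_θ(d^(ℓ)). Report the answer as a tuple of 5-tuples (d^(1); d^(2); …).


Barcode: M ≅ I[1,1]^3, I[1,4], I[3,3], I[4,5], I[5,5]^2. HN layers by μ_θ (4 steps, strictly decreasing):
  μ^(1)=37; μ^(2)=19; μ^(3)=1; μ^(4)=-11

((0, 0, 0, 1, 0); (0, 0, 0, 1, 1); (0, 0, 0, 0, 2); (4, 1, 2, 0, 0))


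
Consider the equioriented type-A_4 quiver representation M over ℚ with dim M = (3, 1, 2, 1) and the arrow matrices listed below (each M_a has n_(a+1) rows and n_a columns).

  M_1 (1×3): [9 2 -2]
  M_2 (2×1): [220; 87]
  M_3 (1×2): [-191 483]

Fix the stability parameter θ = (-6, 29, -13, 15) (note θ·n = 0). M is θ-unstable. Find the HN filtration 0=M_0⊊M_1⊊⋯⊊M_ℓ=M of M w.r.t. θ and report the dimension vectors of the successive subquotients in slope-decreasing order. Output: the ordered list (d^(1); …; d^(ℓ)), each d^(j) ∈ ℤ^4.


Via rank(M_{q-1}∘⋯∘M_p): M ≅ I[1,1]^2, I[1,4], I[3,3].
μ_θ-semistable layers: μ^(1)=15; μ^(2)=8; μ^(3)=-6; μ^(4)=-13

((0, 0, 0, 1); (0, 1, 1, 0); (3, 0, 0, 0); (0, 0, 1, 0))


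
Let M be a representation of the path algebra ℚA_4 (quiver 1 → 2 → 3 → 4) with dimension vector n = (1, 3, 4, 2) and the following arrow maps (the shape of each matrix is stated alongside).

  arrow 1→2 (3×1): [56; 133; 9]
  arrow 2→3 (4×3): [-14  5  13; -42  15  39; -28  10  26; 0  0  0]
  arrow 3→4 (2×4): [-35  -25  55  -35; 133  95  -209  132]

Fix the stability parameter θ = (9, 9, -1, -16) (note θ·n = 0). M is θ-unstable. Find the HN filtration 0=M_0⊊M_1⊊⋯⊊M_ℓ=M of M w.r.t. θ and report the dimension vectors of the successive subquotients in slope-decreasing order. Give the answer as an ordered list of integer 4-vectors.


Via rank(M_{q-1}∘⋯∘M_p): M ≅ I[1,3], I[2,2]^2, I[3,3], I[3,4]^2.
μ_θ-semistable layers: μ^(1)=9; μ^(2)=17/3; μ^(3)=-1; μ^(4)=-17/2

((0, 2, 0, 0); (1, 1, 1, 0); (0, 0, 1, 0); (0, 0, 2, 2))


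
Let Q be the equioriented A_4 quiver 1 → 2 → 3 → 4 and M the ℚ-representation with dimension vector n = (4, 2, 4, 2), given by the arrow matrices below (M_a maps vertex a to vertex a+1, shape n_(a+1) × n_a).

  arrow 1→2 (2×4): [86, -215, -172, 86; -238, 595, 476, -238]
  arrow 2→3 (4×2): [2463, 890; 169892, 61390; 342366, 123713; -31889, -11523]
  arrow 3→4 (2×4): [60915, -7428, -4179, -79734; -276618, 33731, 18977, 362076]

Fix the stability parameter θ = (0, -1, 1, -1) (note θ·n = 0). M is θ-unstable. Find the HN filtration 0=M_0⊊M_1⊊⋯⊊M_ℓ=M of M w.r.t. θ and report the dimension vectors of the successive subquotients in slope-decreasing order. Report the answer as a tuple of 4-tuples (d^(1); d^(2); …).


Interval decomposition of M: I[1,1]^3, I[1,4], I[2,4], I[3,3]^2.
HN type (ℓ=4): μ^(1)=1; μ^(2)=0; μ^(3)=-1/2; μ^(4)=-1

((0, 0, 2, 0); (3, 0, 2, 2); (1, 1, 0, 0); (0, 1, 0, 0))


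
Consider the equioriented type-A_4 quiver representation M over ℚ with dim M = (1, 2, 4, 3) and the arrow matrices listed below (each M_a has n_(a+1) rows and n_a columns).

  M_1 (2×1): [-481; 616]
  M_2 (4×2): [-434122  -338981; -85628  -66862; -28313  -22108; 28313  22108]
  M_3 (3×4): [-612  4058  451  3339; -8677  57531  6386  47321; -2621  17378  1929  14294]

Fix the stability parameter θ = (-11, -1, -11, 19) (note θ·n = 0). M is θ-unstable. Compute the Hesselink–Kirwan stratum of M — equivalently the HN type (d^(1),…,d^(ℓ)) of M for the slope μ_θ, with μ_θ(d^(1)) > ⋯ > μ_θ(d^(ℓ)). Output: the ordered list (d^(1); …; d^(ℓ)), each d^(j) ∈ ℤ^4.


Via rank(M_{q-1}∘⋯∘M_p): M ≅ I[1,4], I[2,3], I[3,4]^2.
μ_θ-semistable layers: μ^(1)=19; μ^(2)=-6; μ^(3)=-11

((0, 0, 0, 3); (0, 2, 2, 0); (1, 0, 2, 0))


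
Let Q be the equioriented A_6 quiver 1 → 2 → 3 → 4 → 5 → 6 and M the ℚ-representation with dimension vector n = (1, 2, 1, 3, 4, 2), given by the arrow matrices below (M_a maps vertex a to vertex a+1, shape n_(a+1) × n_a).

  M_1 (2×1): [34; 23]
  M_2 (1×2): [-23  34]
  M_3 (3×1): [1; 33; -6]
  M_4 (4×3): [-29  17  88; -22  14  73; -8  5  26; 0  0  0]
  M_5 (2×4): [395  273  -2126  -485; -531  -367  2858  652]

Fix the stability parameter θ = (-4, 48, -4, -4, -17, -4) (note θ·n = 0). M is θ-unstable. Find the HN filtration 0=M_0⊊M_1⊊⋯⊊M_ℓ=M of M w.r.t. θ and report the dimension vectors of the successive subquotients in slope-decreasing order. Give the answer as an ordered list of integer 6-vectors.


Interval decomposition of M: I[1,2], I[2,5], I[4,6]^2, I[5,5].
HN type (ℓ=5): μ^(1)=48; μ^(2)=23/4; μ^(3)=-4; μ^(4)=-21/2; μ^(5)=-17

((0, 1, 0, 0, 0, 0); (0, 1, 1, 1, 1, 0); (1, 0, 0, 0, 0, 2); (0, 0, 0, 2, 2, 0); (0, 0, 0, 0, 1, 0))
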